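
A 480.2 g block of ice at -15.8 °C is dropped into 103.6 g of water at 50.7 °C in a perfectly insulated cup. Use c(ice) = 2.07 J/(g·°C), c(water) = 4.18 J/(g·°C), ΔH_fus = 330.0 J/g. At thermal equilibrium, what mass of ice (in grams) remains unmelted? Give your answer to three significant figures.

Heat to warm all ice to 0 °C: 480.2×2.07×15.8 = 15705 J
Heat released by water cooling to 0 °C: 103.6×4.18×50.7 = 21956 J
21956 J < 15705 + 480.2×330.0 = 174171 J, so not all ice melts; final T = 0 °C.
Heat left for melting: 21956 − 15705 = 6251 J
Mass melted = 6251 / 330.0 = 18.94 g
Ice remaining = 480.2 − 18.94 = 461.26 g

m_ice remaining = 461 g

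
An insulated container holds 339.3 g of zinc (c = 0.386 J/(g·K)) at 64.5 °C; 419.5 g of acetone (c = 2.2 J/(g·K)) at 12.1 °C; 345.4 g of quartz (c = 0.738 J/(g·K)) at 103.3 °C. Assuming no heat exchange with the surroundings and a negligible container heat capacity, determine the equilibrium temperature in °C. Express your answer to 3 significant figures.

Σ mᵢcᵢ(T − Tᵢ) = 0  ⇒  T = Σ mᵢcᵢTᵢ / Σ mᵢcᵢ
Σ mᵢcᵢ = 339.3×0.386 + 419.5×2.2 + 345.4×0.738 = 1308.7750
Σ mᵢcᵢTᵢ = 130.9698×64.5 + 922.9×12.1 + 254.9052×103.3 = 45946
T = 45946 / 1308.7750 = 35.11 °C

T_f = 35.1 °C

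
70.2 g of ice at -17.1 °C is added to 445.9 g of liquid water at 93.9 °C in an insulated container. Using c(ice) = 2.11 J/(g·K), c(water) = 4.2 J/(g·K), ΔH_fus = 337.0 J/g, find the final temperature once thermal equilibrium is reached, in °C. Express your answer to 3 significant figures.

T_f = 69.0 °C

Heat to bring ice to 0 °C and melt it: q₁ = 70.2×2.11×17.1 + 70.2×337.0 = 26190 J
Heat the water can supply cooling to 0 °C: 445.9×4.2×93.9 = 175854 J > q₁, so all ice melts.
Energy balance: 445.9×4.2×(93.9 − T) = 26190 + 70.2×4.2×(T − 0)
1872.78(93.9 − T) = 26190 + 294.84 T
175854 − 26190 = 2167.62 T
T = 149664 / 2167.62 = 69.045 °C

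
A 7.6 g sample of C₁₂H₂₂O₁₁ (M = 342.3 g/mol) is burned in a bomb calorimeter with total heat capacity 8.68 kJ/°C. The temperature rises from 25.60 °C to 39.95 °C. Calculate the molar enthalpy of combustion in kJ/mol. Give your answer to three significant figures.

ΔH = -5610 kJ/mol

ΔT = 39.95 − 25.60 = 14.35 °C
q_cal = C_cal × ΔT = 8.68 × 14.35 = 124.558 kJ
n = 7.6 / 342.3 = 0.02220 mol
q_rxn = −q_cal = -124.558 kJ
ΔH = -124.558 / 0.02220 = -5611 kJ/mol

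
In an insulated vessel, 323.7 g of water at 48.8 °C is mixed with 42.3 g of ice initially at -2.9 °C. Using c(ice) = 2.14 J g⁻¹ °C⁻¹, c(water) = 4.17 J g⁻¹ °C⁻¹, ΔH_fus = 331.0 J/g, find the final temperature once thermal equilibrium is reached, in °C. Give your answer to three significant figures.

T_f = 33.8 °C

Heat to bring ice to 0 °C and melt it: q₁ = 42.3×2.14×2.9 + 42.3×331.0 = 14264 J
Heat the water can supply cooling to 0 °C: 323.7×4.17×48.8 = 65871.7 J > q₁, so all ice melts.
Energy balance: 323.7×4.17×(48.8 − T) = 14264 + 42.3×4.17×(T − 0)
1349.829(48.8 − T) = 14264 + 176.391 T
65871.7 − 14264 = 1526.220 T
T = 51607.7 / 1526.220 = 33.81 °C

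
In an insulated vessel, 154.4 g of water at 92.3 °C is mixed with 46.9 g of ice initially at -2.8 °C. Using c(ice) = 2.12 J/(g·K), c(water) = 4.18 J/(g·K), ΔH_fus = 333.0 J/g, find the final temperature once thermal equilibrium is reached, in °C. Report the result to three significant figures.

Heat to bring ice to 0 °C and melt it: q₁ = 46.9×2.12×2.8 + 46.9×333.0 = 15896 J
Heat the water can supply cooling to 0 °C: 154.4×4.18×92.3 = 59569.7 J > q₁, so all ice melts.
Energy balance: 154.4×4.18×(92.3 − T) = 15896 + 46.9×4.18×(T − 0)
645.392(92.3 − T) = 15896 + 196.042 T
59569.7 − 15896 = 841.434 T
T = 43673.7 / 841.434 = 51.90 °C

T_f = 51.9 °C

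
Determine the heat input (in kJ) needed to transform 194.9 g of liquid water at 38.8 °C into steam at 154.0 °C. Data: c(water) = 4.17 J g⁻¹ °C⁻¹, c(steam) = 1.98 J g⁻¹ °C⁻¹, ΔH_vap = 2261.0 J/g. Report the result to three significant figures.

q1 (heat water 38.8→100.0 °C): 194.9 × 4.17 × 61.2 = 49739 J
q2 (vaporize at 100 °C): 194.9 × 2261.0 = 440669 J
q3 (heat steam 100.0→154.0 °C): 194.9 × 1.98 × 54.0 = 20839 J
Total: 49739 + 440669 + 20839 = 511247 J = 511 kJ

q = 511 kJ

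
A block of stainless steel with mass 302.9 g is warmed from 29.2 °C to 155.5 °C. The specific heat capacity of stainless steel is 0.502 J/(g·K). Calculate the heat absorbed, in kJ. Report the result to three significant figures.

q = 19.2 kJ

q = m c ΔT = 302.9 × 0.502 × (155.5 − 29.2)
q = 302.9 × 0.502 × 126.3 = 19200 J = 19.2 kJ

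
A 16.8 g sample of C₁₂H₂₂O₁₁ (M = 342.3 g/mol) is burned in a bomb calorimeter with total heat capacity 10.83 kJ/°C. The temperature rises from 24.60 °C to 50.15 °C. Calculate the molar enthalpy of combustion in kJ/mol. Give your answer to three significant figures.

ΔT = 50.15 − 24.60 = 25.55 °C
q_cal = C_cal × ΔT = 10.83 × 25.55 = 276.7065 kJ
n = 16.8 / 342.3 = 0.04908 mol
q_rxn = −q_cal = -276.7065 kJ
ΔH = -276.7065 / 0.04908 = -5638 kJ/mol

ΔH = -5640 kJ/mol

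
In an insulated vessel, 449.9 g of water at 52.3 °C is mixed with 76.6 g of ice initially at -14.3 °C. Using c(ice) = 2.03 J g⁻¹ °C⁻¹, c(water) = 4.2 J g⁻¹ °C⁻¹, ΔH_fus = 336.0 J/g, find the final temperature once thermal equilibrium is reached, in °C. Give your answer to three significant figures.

Heat to bring ice to 0 °C and melt it: q₁ = 76.6×2.03×14.3 + 76.6×336.0 = 27961 J
Heat the water can supply cooling to 0 °C: 449.9×4.2×52.3 = 98825.0 J > q₁, so all ice melts.
Energy balance: 449.9×4.2×(52.3 − T) = 27961 + 76.6×4.2×(T − 0)
1889.58(52.3 − T) = 27961 + 321.72 T
98825.0 − 27961 = 2211.30 T
T = 70864.0 / 2211.30 = 32.046 °C

T_f = 32.0 °C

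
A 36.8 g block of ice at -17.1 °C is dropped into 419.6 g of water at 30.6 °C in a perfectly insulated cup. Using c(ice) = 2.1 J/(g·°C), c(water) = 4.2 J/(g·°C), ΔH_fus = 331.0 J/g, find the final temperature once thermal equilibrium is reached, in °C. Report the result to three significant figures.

T_f = 21.1 °C

Heat to bring ice to 0 °C and melt it: q₁ = 36.8×2.1×17.1 + 36.8×331.0 = 13502 J
Heat the water can supply cooling to 0 °C: 419.6×4.2×30.6 = 53927.0 J > q₁, so all ice melts.
Energy balance: 419.6×4.2×(30.6 − T) = 13502 + 36.8×4.2×(T − 0)
1762.32(30.6 − T) = 13502 + 154.56 T
53927.0 − 13502 = 1916.88 T
T = 40425.0 / 1916.88 = 21.09 °C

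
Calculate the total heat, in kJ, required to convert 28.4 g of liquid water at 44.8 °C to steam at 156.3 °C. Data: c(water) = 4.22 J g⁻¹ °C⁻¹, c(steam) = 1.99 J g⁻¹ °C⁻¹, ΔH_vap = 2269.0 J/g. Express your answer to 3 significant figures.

q1 (heat water 44.8→100.0 °C): 28.4 × 4.22 × 55.2 = 6616 J
q2 (vaporize at 100 °C): 28.4 × 2269.0 = 64440 J
q3 (heat steam 100.0→156.3 °C): 28.4 × 1.99 × 56.3 = 3182 J
Total: 6616 + 64440 + 3182 = 74238 J = 74.2 kJ

q = 74.2 kJ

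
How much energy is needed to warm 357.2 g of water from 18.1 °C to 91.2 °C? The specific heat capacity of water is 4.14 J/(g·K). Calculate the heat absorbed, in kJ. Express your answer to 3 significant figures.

q = 108 kJ

q = m c ΔT = 357.2 × 4.14 × (91.2 − 18.1)
q = 357.2 × 4.14 × 73.1 = 108100 J = 108 kJ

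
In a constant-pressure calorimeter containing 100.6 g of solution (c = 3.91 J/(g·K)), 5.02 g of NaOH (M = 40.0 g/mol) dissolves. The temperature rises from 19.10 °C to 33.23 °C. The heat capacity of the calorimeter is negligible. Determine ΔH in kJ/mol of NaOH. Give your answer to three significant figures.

|ΔT| = |33.23 − 19.10| = 14.13 °C
|q_surr| = (100.6 × 3.91) × 14.13 = 393.346 × 14.13 = 5558 J
n(NaOH) = 5.02 / 40.0 = 0.1255 mol
Temperature rose, so q_rxn = −|q_surr| = -5.558 kJ
ΔH = q_rxn / n = -44.29 kJ/mol

ΔH = -44.3 kJ/mol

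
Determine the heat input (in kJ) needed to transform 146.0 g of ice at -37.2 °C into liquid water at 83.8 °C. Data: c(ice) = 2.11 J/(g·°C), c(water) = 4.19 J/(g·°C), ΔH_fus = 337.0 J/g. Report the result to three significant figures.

q = 112 kJ

q1 (heat ice -37.2→0.0 °C): 146.0 × 2.11 × 37.2 = 11460 J
q2 (melt at 0 °C): 146.0 × 337.0 = 49202 J
q3 (heat water 0.0→83.8 °C): 146.0 × 4.19 × 83.8 = 51264 J
Total: 11460 + 49202 + 51264 = 111926 J = 112 kJ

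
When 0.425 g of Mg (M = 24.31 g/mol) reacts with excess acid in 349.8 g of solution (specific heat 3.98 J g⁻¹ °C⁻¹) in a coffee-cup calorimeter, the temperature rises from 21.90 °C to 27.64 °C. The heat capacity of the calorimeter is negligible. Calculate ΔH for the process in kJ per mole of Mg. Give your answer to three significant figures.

|ΔT| = |27.64 − 21.90| = 5.74 °C
|q_surr| = (349.8 × 3.98) × 5.74 = 1392.204 × 5.74 = 7991 J
n(Mg) = 0.425 / 24.31 = 0.01748 mol
Temperature rose, so q_rxn = −|q_surr| = -7.991 kJ
ΔH = q_rxn / n = -457.2 kJ/mol

ΔH = -457 kJ/mol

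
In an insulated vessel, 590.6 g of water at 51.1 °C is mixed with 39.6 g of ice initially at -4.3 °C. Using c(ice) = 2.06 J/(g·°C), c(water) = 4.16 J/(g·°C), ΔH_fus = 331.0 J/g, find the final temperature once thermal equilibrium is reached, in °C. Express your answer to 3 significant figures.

Heat to bring ice to 0 °C and melt it: q₁ = 39.6×2.06×4.3 + 39.6×331.0 = 13458 J
Heat the water can supply cooling to 0 °C: 590.6×4.16×51.1 = 125547 J > q₁, so all ice melts.
Energy balance: 590.6×4.16×(51.1 − T) = 13458 + 39.6×4.16×(T − 0)
2456.896(51.1 − T) = 13458 + 164.736 T
125547 − 13458 = 2621.632 T
T = 112089 / 2621.632 = 42.76 °C

T_f = 42.8 °C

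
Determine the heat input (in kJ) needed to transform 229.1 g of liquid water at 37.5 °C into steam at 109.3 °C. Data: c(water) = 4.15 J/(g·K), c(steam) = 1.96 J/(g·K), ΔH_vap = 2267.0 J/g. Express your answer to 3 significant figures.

q1 (heat water 37.5→100.0 °C): 229.1 × 4.15 × 62.5 = 59423 J
q2 (vaporize at 100 °C): 229.1 × 2267.0 = 519370 J
q3 (heat steam 100.0→109.3 °C): 229.1 × 1.96 × 9.3 = 4176 J
Total: 59423 + 519370 + 4176 = 582969 J = 583 kJ

q = 583 kJ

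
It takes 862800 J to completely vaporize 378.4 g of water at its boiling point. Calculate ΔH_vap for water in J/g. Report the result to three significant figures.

ΔH_vap = q / m = 862800 / 378.4 = 2280 J/g

ΔH_vap = 2280 J/g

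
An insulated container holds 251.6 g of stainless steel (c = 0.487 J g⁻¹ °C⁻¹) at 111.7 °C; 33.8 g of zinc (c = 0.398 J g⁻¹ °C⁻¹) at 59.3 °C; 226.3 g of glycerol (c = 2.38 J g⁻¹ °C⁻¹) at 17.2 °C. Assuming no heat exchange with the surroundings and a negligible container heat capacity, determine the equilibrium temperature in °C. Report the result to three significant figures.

Σ mᵢcᵢ(T − Tᵢ) = 0  ⇒  T = Σ mᵢcᵢTᵢ / Σ mᵢcᵢ
Σ mᵢcᵢ = 251.6×0.487 + 33.8×0.398 + 226.3×2.38 = 674.5756
Σ mᵢcᵢTᵢ = 122.5292×111.7 + 13.4524×59.3 + 538.594×17.2 = 23748
T = 23748 / 674.5756 = 35.20 °C

T_f = 35.2 °C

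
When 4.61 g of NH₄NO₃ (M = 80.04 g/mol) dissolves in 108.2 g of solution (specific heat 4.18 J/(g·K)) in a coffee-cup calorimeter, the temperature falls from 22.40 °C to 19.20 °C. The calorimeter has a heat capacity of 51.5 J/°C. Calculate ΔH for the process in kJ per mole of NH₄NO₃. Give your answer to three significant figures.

|ΔT| = |19.20 − 22.40| = 3.20 °C
|q_surr| = (108.2 × 4.18 + 51.5) × 3.20 = 503.776 × 3.20 = 1612 J
n(NH₄NO₃) = 4.61 / 80.04 = 0.05760 mol
Temperature fell, so q_rxn = +|q_surr| = 1.612 kJ
ΔH = q_rxn / n = 27.99 kJ/mol

ΔH = 28.0 kJ/mol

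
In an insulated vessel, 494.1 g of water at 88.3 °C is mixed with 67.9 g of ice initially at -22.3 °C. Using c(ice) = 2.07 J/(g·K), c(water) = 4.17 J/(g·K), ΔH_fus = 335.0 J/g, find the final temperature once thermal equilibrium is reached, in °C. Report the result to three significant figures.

Heat to bring ice to 0 °C and melt it: q₁ = 67.9×2.07×22.3 + 67.9×335.0 = 25881 J
Heat the water can supply cooling to 0 °C: 494.1×4.17×88.3 = 181933 J > q₁, so all ice melts.
Energy balance: 494.1×4.17×(88.3 − T) = 25881 + 67.9×4.17×(T − 0)
2060.397(88.3 − T) = 25881 + 283.143 T
181933 − 25881 = 2343.540 T
T = 156052 / 2343.540 = 66.59 °C

T_f = 66.6 °C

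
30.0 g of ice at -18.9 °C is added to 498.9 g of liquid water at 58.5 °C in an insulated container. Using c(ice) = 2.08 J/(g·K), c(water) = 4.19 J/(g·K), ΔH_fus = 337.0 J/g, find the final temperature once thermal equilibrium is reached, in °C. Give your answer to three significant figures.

T_f = 50.1 °C

Heat to bring ice to 0 °C and melt it: q₁ = 30.0×2.08×18.9 + 30.0×337.0 = 11289 J
Heat the water can supply cooling to 0 °C: 498.9×4.19×58.5 = 122288 J > q₁, so all ice melts.
Energy balance: 498.9×4.19×(58.5 − T) = 11289 + 30.0×4.19×(T − 0)
2090.391(58.5 − T) = 11289 + 125.7 T
122288 − 11289 = 2216.091 T
T = 110999 / 2216.091 = 50.09 °C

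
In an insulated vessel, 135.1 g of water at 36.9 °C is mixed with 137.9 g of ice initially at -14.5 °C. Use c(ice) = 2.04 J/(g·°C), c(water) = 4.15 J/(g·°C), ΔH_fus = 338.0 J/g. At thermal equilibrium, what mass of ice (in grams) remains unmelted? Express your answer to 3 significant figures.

m_ice remaining = 88.8 g

Heat to warm all ice to 0 °C: 137.9×2.04×14.5 = 4079.1 J
Heat released by water cooling to 0 °C: 135.1×4.15×36.9 = 20689 J
20689 J < 4079.1 + 137.9×338.0 = 50689.3 J, so not all ice melts; final T = 0 °C.
Heat left for melting: 20689 − 4079.1 = 16609.9 J
Mass melted = 16609.9 / 338.0 = 49.14 g
Ice remaining = 137.9 − 49.14 = 88.76 g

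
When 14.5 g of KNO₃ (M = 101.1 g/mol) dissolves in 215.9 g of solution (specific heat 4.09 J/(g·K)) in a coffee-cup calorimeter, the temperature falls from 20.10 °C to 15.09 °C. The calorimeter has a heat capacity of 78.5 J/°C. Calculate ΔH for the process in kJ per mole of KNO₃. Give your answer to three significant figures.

ΔH = 33.6 kJ/mol

|ΔT| = |15.09 − 20.10| = 5.01 °C
|q_surr| = (215.9 × 4.09 + 78.5) × 5.01 = 961.531 × 5.01 = 4817 J
n(KNO₃) = 14.5 / 101.1 = 0.1434 mol
Temperature fell, so q_rxn = +|q_surr| = 4.817 kJ
ΔH = q_rxn / n = 33.59 kJ/mol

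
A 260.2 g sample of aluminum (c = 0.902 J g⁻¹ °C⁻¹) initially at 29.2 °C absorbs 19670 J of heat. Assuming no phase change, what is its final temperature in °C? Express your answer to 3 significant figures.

ΔT = q / (m c) = 19670 / (260.2 × 0.902) = 83.81 °C
T_f = 29.2 + 83.81 = 113.01 °C

T_f = 113 °C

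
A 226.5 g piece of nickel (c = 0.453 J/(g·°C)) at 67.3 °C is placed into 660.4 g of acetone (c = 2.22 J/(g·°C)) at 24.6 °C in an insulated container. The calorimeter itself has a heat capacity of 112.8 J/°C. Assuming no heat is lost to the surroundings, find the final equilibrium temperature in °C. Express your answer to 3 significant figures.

T_f = 27.2 °C

Heat lost by nickel = heat gained by acetone + calorimeter.
(226.5)(0.453)(67.3 − T) = [(660.4)(2.22) + 112.8](T − 24.6)
102.6045 (67.3 − T) = 1578.888 (T − 24.6)
6905.3 − 102.6045 T = 1578.888 T − 38841
45746.3 = 1681.4925 T
T = 27.21 °C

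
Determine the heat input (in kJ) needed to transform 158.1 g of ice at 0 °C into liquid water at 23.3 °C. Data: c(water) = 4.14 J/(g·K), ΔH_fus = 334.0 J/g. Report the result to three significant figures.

q1 (melt at 0 °C): 158.1 × 334.0 = 52805 J
q2 (heat water 0.0→23.3 °C): 158.1 × 4.14 × 23.3 = 15251 J
Total: 52805 + 15251 = 68056 J = 68.1 kJ

q = 68.1 kJ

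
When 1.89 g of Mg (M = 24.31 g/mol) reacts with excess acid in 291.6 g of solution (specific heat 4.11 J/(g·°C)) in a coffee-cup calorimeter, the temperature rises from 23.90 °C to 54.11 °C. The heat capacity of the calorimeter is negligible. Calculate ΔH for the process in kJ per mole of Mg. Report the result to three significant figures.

ΔH = -466 kJ/mol

|ΔT| = |54.11 − 23.90| = 30.21 °C
|q_surr| = (291.6 × 4.11) × 30.21 = 1198.476 × 30.21 = 36210 J
n(Mg) = 1.89 / 24.31 = 0.07775 mol
Temperature rose, so q_rxn = −|q_surr| = -36.21 kJ
ΔH = q_rxn / n = -465.7 kJ/mol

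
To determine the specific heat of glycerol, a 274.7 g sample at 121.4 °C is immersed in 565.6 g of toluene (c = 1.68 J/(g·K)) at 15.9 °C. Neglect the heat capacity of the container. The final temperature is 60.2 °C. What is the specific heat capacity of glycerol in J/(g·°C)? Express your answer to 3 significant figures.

c = 2.50 J/(g·°C)

q_gained = (565.6 × 1.68) × (60.2 − 15.9) = 42090 J
q_lost = 274.7 × c × (121.4 − 60.2) = 16811.64 c
Set equal: c = 42090 / 16811.64 = 2.50 J/(g·°C)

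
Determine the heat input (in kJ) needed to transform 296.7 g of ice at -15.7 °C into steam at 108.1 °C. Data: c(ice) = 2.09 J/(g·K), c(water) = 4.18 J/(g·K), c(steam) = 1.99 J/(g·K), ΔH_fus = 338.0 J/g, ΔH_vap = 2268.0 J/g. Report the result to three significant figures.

q1 (heat ice -15.7→0.0 °C): 296.7 × 2.09 × 15.7 = 9736 J
q2 (melt at 0 °C): 296.7 × 338.0 = 100285 J
q3 (heat water 0.0→100.0 °C): 296.7 × 4.18 × 100.0 = 124021 J
q4 (vaporize at 100 °C): 296.7 × 2268.0 = 672916 J
q5 (heat steam 100.0→108.1 °C): 296.7 × 1.99 × 8.1 = 4783 J
Total: 9736 + 100285 + 124021 + 672916 + 4783 = 911741 J = 912 kJ

q = 912 kJ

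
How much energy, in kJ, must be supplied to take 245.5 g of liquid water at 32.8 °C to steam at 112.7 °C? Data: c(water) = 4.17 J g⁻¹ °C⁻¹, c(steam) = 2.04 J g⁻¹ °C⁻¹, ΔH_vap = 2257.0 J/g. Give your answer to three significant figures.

q = 629 kJ

q1 (heat water 32.8→100.0 °C): 245.5 × 4.17 × 67.2 = 68795 J
q2 (vaporize at 100 °C): 245.5 × 2257.0 = 554094 J
q3 (heat steam 100.0→112.7 °C): 245.5 × 2.04 × 12.7 = 6360 J
Total: 68795 + 554094 + 6360 = 629249 J = 629 kJ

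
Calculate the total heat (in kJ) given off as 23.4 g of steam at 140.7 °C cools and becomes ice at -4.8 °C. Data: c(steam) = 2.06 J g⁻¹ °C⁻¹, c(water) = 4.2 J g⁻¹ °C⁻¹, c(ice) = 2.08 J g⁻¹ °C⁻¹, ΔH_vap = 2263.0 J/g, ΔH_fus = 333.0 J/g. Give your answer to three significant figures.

q = 72.8 kJ

q1 (cool steam 140.7→100 °C): 23.4 × 2.06 × 40.7 = 1962 J
q2 (condense at 100 °C): 23.4 × 2263.0 = 52954 J
q3 (cool water 100→0 °C): 23.4 × 4.2 × 100.0 = 9828 J
q4 (freeze at 0 °C): 23.4 × 333.0 = 7792 J
q5 (cool ice 0→-4.8 °C): 23.4 × 2.08 × 4.8 = 234 J
Total: 1962 + 52954 + 9828 + 7792 + 234 = 72770 J = 72.8 kJ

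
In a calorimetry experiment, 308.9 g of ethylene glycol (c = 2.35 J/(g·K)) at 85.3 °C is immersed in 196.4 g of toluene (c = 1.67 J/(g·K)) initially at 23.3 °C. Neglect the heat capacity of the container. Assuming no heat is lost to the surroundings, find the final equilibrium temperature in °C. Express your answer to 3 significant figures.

T_f = 66.0 °C

Heat lost by ethylene glycol = heat gained by toluene.
(308.9)(2.35)(85.3 − T) = (196.4)(1.67)(T − 23.3)
725.915 (85.3 − T) = 327.988 (T − 23.3)
61921 − 725.915 T = 327.988 T − 7642.1
69563.1 = 1053.903 T
T = 66.01 °C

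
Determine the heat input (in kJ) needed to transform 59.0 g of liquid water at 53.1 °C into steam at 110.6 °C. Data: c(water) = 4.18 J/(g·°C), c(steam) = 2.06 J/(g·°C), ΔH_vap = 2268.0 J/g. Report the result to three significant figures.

q1 (heat water 53.1→100.0 °C): 59.0 × 4.18 × 46.9 = 11566 J
q2 (vaporize at 100 °C): 59.0 × 2268.0 = 133812 J
q3 (heat steam 100.0→110.6 °C): 59.0 × 2.06 × 10.6 = 1288 J
Total: 11566 + 133812 + 1288 = 146666 J = 147 kJ

q = 147 kJ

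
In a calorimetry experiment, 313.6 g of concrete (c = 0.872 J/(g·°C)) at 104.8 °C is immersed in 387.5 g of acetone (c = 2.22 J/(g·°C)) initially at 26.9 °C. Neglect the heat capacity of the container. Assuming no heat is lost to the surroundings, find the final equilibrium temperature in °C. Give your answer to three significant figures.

T_f = 45.7 °C

Heat lost by concrete = heat gained by acetone.
(313.6)(0.872)(104.8 − T) = (387.5)(2.22)(T − 26.9)
273.4592 (104.8 − T) = 860.25 (T − 26.9)
28659 − 273.4592 T = 860.25 T − 23141
51800 = 1133.7092 T
T = 45.69 °C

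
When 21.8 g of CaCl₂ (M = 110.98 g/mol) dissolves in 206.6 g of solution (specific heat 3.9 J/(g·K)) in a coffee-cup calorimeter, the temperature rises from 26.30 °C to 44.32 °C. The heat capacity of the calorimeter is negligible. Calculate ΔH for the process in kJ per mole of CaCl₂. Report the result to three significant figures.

|ΔT| = |44.32 − 26.30| = 18.02 °C
|q_surr| = (206.6 × 3.9) × 18.02 = 805.74 × 18.02 = 14520 J
n(CaCl₂) = 21.8 / 110.98 = 0.1964 mol
Temperature rose, so q_rxn = −|q_surr| = -14.52 kJ
ΔH = q_rxn / n = -73.93 kJ/mol

ΔH = -73.9 kJ/mol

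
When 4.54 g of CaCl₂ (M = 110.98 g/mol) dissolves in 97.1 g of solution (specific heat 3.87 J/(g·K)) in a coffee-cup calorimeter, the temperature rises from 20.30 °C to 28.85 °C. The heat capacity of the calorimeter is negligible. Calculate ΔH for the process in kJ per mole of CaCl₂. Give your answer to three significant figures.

ΔH = -78.5 kJ/mol

|ΔT| = |28.85 − 20.30| = 8.55 °C
|q_surr| = (97.1 × 3.87) × 8.55 = 375.777 × 8.55 = 3213 J
n(CaCl₂) = 4.54 / 110.98 = 0.04091 mol
Temperature rose, so q_rxn = −|q_surr| = -3.213 kJ
ΔH = q_rxn / n = -78.54 kJ/mol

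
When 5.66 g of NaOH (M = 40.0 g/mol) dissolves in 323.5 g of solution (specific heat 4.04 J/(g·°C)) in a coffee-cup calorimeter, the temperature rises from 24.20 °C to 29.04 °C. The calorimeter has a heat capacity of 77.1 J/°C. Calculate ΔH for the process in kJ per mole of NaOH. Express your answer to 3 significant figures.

ΔH = -47.3 kJ/mol

|ΔT| = |29.04 − 24.20| = 4.84 °C
|q_surr| = (323.5 × 4.04 + 77.1) × 4.84 = 1384.04 × 4.84 = 6699 J
n(NaOH) = 5.66 / 40.0 = 0.1415 mol
Temperature rose, so q_rxn = −|q_surr| = -6.699 kJ
ΔH = q_rxn / n = -47.34 kJ/mol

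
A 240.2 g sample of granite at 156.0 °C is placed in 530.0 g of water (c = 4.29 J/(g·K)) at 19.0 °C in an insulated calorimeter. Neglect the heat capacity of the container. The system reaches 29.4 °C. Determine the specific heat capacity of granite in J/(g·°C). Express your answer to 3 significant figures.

c = 0.778 J/(g·°C)

q_gained = (530.0 × 4.29) × (29.4 − 19.0) = 23650 J
q_lost = 240.2 × c × (156.0 − 29.4) = 30409.32 c
Set equal: c = 23650 / 30409.32 = 0.778 J/(g·°C)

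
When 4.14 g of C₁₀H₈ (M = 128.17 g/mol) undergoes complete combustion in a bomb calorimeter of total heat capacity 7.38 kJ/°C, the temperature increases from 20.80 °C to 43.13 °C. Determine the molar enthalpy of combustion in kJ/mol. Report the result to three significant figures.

ΔH = -5100 kJ/mol

ΔT = 43.13 − 20.80 = 22.33 °C
q_cal = C_cal × ΔT = 7.38 × 22.33 = 164.7954 kJ
n = 4.14 / 128.17 = 0.03230 mol
q_rxn = −q_cal = -164.7954 kJ
ΔH = -164.7954 / 0.03230 = -5102 kJ/mol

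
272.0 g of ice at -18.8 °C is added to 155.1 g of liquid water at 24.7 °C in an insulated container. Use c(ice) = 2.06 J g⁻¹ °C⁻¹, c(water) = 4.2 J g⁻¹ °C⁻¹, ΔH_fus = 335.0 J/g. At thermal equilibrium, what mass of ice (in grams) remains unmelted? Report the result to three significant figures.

m_ice remaining = 255 g

Heat to warm all ice to 0 °C: 272.0×2.06×18.8 = 10534 J
Heat released by water cooling to 0 °C: 155.1×4.2×24.7 = 16090 J
16090 J < 10534 + 272.0×335.0 = 101654 J, so not all ice melts; final T = 0 °C.
Heat left for melting: 16090 − 10534 = 5556 J
Mass melted = 5556 / 335.0 = 16.59 g
Ice remaining = 272.0 − 16.59 = 255.41 g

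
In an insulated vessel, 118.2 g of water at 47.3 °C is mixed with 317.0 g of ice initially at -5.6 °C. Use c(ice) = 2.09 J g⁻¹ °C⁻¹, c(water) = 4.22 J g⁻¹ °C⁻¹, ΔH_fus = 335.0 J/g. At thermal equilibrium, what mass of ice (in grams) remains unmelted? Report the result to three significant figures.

m_ice remaining = 258 g

Heat to warm all ice to 0 °C: 317.0×2.09×5.6 = 3710.2 J
Heat released by water cooling to 0 °C: 118.2×4.22×47.3 = 23593 J
23593 J < 3710.2 + 317.0×335.0 = 109905.2 J, so not all ice melts; final T = 0 °C.
Heat left for melting: 23593 − 3710.2 = 19882.8 J
Mass melted = 19882.8 / 335.0 = 59.35 g
Ice remaining = 317.0 − 59.35 = 257.65 g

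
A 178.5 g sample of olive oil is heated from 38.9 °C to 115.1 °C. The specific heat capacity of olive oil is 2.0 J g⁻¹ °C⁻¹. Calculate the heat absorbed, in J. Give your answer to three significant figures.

q = m c ΔT = 178.5 × 2.0 × (115.1 − 38.9)
q = 178.5 × 2.0 × 76.2 = 27200 J

q = 27200 J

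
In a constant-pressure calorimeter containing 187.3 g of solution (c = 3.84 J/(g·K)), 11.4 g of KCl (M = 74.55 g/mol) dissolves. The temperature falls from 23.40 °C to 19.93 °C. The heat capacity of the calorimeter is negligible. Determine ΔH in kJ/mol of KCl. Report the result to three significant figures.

ΔH = 16.3 kJ/mol

|ΔT| = |19.93 − 23.40| = 3.47 °C
|q_surr| = (187.3 × 3.84) × 3.47 = 719.232 × 3.47 = 2496 J
n(KCl) = 11.4 / 74.55 = 0.1529 mol
Temperature fell, so q_rxn = +|q_surr| = 2.496 kJ
ΔH = q_rxn / n = 16.32 kJ/mol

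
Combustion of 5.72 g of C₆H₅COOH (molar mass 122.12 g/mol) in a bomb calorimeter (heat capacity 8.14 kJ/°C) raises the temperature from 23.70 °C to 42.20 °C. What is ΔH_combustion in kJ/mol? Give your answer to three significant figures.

ΔT = 42.20 − 23.70 = 18.50 °C
q_cal = C_cal × ΔT = 8.14 × 18.50 = 150.59 kJ
n = 5.72 / 122.12 = 0.046839 mol
q_rxn = −q_cal = -150.59 kJ
ΔH = -150.59 / 0.046839 = -3215 kJ/mol

ΔH = -3220 kJ/mol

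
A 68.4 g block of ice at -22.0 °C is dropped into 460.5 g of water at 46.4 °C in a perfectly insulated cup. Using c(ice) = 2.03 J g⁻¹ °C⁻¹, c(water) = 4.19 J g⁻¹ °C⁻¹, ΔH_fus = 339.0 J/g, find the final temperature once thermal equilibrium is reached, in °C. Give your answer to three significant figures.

T_f = 28.6 °C

Heat to bring ice to 0 °C and melt it: q₁ = 68.4×2.03×22.0 + 68.4×339.0 = 26242 J
Heat the water can supply cooling to 0 °C: 460.5×4.19×46.4 = 89528.6 J > q₁, so all ice melts.
Energy balance: 460.5×4.19×(46.4 − T) = 26242 + 68.4×4.19×(T − 0)
1929.495(46.4 − T) = 26242 + 286.596 T
89528.6 − 26242 = 2216.091 T
T = 63286.6 / 2216.091 = 28.56 °C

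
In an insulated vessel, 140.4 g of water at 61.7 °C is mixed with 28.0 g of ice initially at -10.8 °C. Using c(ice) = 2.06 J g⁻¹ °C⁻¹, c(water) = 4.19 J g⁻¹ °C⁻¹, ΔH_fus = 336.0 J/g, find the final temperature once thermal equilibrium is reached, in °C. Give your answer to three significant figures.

Heat to bring ice to 0 °C and melt it: q₁ = 28.0×2.06×10.8 + 28.0×336.0 = 10031 J
Heat the water can supply cooling to 0 °C: 140.4×4.19×61.7 = 36296.6 J > q₁, so all ice melts.
Energy balance: 140.4×4.19×(61.7 − T) = 10031 + 28.0×4.19×(T − 0)
588.276(61.7 − T) = 10031 + 117.32 T
36296.6 − 10031 = 705.596 T
T = 26265.6 / 705.596 = 37.22 °C

T_f = 37.2 °C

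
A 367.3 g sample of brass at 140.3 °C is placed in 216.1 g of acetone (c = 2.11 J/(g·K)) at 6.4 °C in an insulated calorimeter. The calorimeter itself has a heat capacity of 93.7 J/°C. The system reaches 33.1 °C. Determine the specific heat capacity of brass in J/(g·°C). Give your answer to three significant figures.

q_gained = (216.1 × 2.11 + 93.7) × (33.1 − 6.4) = 14680 J
q_lost = 367.3 × c × (140.3 − 33.1) = 39374.56 c
Set equal: c = 14680 / 39374.56 = 0.373 J/(g·°C)

c = 0.373 J/(g·°C)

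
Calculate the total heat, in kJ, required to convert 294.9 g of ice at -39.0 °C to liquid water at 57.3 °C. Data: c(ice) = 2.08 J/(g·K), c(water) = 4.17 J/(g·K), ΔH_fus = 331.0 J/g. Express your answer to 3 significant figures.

q = 192 kJ

q1 (heat ice -39.0→0.0 °C): 294.9 × 2.08 × 39.0 = 23922 J
q2 (melt at 0 °C): 294.9 × 331.0 = 97612 J
q3 (heat water 0.0→57.3 °C): 294.9 × 4.17 × 57.3 = 70464 J
Total: 23922 + 97612 + 70464 = 191998 J = 192 kJ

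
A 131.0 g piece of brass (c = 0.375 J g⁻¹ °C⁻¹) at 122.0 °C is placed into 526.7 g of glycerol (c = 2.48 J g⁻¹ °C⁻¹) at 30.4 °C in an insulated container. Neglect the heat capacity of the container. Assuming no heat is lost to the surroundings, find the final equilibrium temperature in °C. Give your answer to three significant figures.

T_f = 33.7 °C

Heat lost by brass = heat gained by glycerol.
(131.0)(0.375)(122.0 − T) = (526.7)(2.48)(T − 30.4)
49.125 (122.0 − T) = 1306.216 (T − 30.4)
5993.3 − 49.125 T = 1306.216 T − 39709
45702.3 = 1355.341 T
T = 33.72 °C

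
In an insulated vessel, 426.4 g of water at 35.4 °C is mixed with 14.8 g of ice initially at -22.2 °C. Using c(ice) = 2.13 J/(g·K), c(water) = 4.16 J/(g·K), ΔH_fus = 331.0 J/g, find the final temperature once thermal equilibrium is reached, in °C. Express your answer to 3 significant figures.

Heat to bring ice to 0 °C and melt it: q₁ = 14.8×2.13×22.2 + 14.8×331.0 = 5598.6 J
Heat the water can supply cooling to 0 °C: 426.4×4.16×35.4 = 62793.4 J > q₁, so all ice melts.
Energy balance: 426.4×4.16×(35.4 − T) = 5598.6 + 14.8×4.16×(T − 0)
1773.824(35.4 − T) = 5598.6 + 61.568 T
62793.4 − 5598.6 = 1835.392 T
T = 57194.8 / 1835.392 = 31.16 °C

T_f = 31.2 °C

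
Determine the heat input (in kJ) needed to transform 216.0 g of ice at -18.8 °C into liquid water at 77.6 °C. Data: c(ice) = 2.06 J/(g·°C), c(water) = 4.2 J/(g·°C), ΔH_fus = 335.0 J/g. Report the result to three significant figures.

q = 151 kJ

q1 (heat ice -18.8→0.0 °C): 216.0 × 2.06 × 18.8 = 8365 J
q2 (melt at 0 °C): 216.0 × 335.0 = 72360 J
q3 (heat water 0.0→77.6 °C): 216.0 × 4.2 × 77.6 = 70399 J
Total: 8365 + 72360 + 70399 = 151124 J = 151 kJ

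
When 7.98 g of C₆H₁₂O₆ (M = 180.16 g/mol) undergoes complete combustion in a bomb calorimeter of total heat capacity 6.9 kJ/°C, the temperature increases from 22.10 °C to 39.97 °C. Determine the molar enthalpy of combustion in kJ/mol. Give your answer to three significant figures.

ΔT = 39.97 − 22.10 = 17.87 °C
q_cal = C_cal × ΔT = 6.9 × 17.87 = 123.303 kJ
n = 7.98 / 180.16 = 0.04429 mol
q_rxn = −q_cal = -123.303 kJ
ΔH = -123.303 / 0.04429 = -2784 kJ/mol

ΔH = -2780 kJ/mol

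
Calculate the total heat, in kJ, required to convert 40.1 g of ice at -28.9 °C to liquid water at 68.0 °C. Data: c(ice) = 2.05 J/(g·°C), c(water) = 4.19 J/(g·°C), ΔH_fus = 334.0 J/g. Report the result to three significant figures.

q1 (heat ice -28.9→0.0 °C): 40.1 × 2.05 × 28.9 = 2376 J
q2 (melt at 0 °C): 40.1 × 334.0 = 13393 J
q3 (heat water 0.0→68.0 °C): 40.1 × 4.19 × 68.0 = 11425 J
Total: 2376 + 13393 + 11425 = 27194 J = 27.2 kJ

q = 27.2 kJ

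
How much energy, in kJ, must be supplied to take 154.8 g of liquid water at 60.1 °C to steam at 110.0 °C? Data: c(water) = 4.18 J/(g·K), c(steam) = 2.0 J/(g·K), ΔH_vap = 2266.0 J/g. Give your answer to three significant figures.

q = 380 kJ

q1 (heat water 60.1→100.0 °C): 154.8 × 4.18 × 39.9 = 25818 J
q2 (vaporize at 100 °C): 154.8 × 2266.0 = 350777 J
q3 (heat steam 100.0→110.0 °C): 154.8 × 2.0 × 10.0 = 3096 J
Total: 25818 + 350777 + 3096 = 379691 J = 380 kJ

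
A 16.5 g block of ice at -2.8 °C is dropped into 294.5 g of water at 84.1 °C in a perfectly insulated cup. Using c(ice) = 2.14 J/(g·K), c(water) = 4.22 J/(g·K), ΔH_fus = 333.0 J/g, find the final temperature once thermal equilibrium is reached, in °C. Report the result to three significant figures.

Heat to bring ice to 0 °C and melt it: q₁ = 16.5×2.14×2.8 + 16.5×333.0 = 5593.4 J
Heat the water can supply cooling to 0 °C: 294.5×4.22×84.1 = 104519 J > q₁, so all ice melts.
Energy balance: 294.5×4.22×(84.1 − T) = 5593.4 + 16.5×4.22×(T − 0)
1242.79(84.1 − T) = 5593.4 + 69.63 T
104519 − 5593.4 = 1312.42 T
T = 98925.6 / 1312.42 = 75.38 °C

T_f = 75.4 °C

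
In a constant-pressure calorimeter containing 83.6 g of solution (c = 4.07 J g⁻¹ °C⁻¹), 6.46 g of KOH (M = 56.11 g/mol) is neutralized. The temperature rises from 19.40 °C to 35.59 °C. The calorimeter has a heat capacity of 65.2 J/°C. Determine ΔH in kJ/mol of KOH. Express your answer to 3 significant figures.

|ΔT| = |35.59 − 19.40| = 16.19 °C
|q_surr| = (83.6 × 4.07 + 65.2) × 16.19 = 405.452 × 16.19 = 6564 J
n(KOH) = 6.46 / 56.11 = 0.1151 mol
Temperature rose, so q_rxn = −|q_surr| = -6.564 kJ
ΔH = q_rxn / n = -57.03 kJ/mol

ΔH = -57.0 kJ/mol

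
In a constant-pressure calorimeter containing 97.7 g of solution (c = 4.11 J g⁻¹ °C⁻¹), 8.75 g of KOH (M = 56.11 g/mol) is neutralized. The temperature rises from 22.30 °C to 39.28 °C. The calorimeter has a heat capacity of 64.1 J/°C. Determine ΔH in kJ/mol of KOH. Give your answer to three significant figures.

|ΔT| = |39.28 − 22.30| = 16.98 °C
|q_surr| = (97.7 × 4.11 + 64.1) × 16.98 = 465.647 × 16.98 = 7907 J
n(KOH) = 8.75 / 56.11 = 0.1559 mol
Temperature rose, so q_rxn = −|q_surr| = -7.907 kJ
ΔH = q_rxn / n = -50.72 kJ/mol

ΔH = -50.7 kJ/mol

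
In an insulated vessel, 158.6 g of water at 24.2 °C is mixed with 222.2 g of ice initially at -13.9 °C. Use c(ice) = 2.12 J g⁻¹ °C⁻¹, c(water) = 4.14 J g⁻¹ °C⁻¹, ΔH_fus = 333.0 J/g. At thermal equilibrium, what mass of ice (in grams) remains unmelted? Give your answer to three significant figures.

Heat to warm all ice to 0 °C: 222.2×2.12×13.9 = 6547.8 J
Heat released by water cooling to 0 °C: 158.6×4.14×24.2 = 15890 J
15890 J < 6547.8 + 222.2×333.0 = 80540.4 J, so not all ice melts; final T = 0 °C.
Heat left for melting: 15890 − 6547.8 = 9342.2 J
Mass melted = 9342.2 / 333.0 = 28.05 g
Ice remaining = 222.2 − 28.05 = 194.15 g

m_ice remaining = 194 g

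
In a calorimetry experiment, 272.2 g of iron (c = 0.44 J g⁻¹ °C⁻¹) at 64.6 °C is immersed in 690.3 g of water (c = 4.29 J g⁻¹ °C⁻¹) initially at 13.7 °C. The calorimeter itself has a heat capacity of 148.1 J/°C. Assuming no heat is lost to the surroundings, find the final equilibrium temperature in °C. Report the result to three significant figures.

Heat lost by iron = heat gained by water + calorimeter.
(272.2)(0.44)(64.6 − T) = [(690.3)(4.29) + 148.1](T − 13.7)
119.768 (64.6 − T) = 3109.487 (T − 13.7)
7737.0 − 119.768 T = 3109.487 T − 42600
50337.0 = 3229.255 T
T = 15.59 °C

T_f = 15.6 °C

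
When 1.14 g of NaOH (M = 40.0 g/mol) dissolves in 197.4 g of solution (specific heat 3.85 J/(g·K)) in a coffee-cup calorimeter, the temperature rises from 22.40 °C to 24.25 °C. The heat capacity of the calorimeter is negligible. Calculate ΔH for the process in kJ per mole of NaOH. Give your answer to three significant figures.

|ΔT| = |24.25 − 22.40| = 1.85 °C
|q_surr| = (197.4 × 3.85) × 1.85 = 759.99 × 1.85 = 1406 J
n(NaOH) = 1.14 / 40.0 = 0.02850 mol
Temperature rose, so q_rxn = −|q_surr| = -1.406 kJ
ΔH = q_rxn / n = -49.33 kJ/mol

ΔH = -49.3 kJ/mol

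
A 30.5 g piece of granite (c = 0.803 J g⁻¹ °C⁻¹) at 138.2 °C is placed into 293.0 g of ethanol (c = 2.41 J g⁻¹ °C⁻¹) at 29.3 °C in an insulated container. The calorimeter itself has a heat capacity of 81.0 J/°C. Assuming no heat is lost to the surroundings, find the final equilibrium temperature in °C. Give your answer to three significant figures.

T_f = 32.6 °C

Heat lost by granite = heat gained by ethanol + calorimeter.
(30.5)(0.803)(138.2 − T) = [(293.0)(2.41) + 81.0](T − 29.3)
24.4915 (138.2 − T) = 787.13 (T − 29.3)
3384.7 − 24.4915 T = 787.13 T − 23063
26447.7 = 811.6215 T
T = 32.59 °C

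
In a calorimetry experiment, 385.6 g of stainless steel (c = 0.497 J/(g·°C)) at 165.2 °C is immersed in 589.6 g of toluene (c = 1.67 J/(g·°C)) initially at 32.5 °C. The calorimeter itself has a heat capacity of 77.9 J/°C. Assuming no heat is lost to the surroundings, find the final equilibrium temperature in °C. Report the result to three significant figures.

Heat lost by stainless steel = heat gained by toluene + calorimeter.
(385.6)(0.497)(165.2 − T) = [(589.6)(1.67) + 77.9](T − 32.5)
191.6432 (165.2 − T) = 1062.532 (T − 32.5)
31659 − 191.6432 T = 1062.532 T − 34532
66191 = 1254.1752 T
T = 52.78 °C

T_f = 52.8 °C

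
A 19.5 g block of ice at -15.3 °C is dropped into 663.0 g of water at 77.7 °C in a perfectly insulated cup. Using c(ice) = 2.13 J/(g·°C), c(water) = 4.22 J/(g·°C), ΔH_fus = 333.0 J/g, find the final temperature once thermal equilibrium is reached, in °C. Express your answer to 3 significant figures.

Heat to bring ice to 0 °C and melt it: q₁ = 19.5×2.13×15.3 + 19.5×333.0 = 7129.0 J
Heat the water can supply cooling to 0 °C: 663.0×4.22×77.7 = 217394 J > q₁, so all ice melts.
Energy balance: 663.0×4.22×(77.7 − T) = 7129.0 + 19.5×4.22×(T − 0)
2797.86(77.7 − T) = 7129.0 + 82.29 T
217394 − 7129.0 = 2880.15 T
T = 210265.0 / 2880.15 = 73.00 °C

T_f = 73.0 °C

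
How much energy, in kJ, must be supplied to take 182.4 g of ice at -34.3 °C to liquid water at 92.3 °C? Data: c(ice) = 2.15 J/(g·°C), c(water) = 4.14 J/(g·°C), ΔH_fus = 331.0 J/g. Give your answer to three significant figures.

q1 (heat ice -34.3→0.0 °C): 182.4 × 2.15 × 34.3 = 13451 J
q2 (melt at 0 °C): 182.4 × 331.0 = 60374 J
q3 (heat water 0.0→92.3 °C): 182.4 × 4.14 × 92.3 = 69699 J
Total: 13451 + 60374 + 69699 = 143524 J = 144 kJ

q = 144 kJ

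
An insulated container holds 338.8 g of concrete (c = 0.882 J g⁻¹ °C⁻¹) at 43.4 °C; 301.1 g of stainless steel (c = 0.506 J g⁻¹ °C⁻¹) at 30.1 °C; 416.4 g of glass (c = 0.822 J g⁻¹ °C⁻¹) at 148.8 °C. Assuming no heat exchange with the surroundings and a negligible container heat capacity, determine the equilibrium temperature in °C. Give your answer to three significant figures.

Σ mᵢcᵢ(T − Tᵢ) = 0  ⇒  T = Σ mᵢcᵢTᵢ / Σ mᵢcᵢ
Σ mᵢcᵢ = 338.8×0.882 + 301.1×0.506 + 416.4×0.822 = 793.4590
Σ mᵢcᵢTᵢ = 298.8216×43.4 + 152.3566×30.1 + 342.2808×148.8 = 68486
T = 68486 / 793.4590 = 86.31 °C

T_f = 86.3 °C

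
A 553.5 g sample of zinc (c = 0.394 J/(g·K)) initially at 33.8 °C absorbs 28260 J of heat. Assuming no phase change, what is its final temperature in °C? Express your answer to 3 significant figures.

ΔT = q / (m c) = 28260 / (553.5 × 0.394) = 129.6 °C
T_f = 33.8 + 129.6 = 163.4 °C

T_f = 163 °C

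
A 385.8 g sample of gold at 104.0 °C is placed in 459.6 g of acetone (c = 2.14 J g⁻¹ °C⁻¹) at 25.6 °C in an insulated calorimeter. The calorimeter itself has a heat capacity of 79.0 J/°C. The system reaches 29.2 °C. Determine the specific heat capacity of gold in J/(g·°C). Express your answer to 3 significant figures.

q_gained = (459.6 × 2.14 + 79.0) × (29.2 − 25.6) = 3825 J
q_lost = 385.8 × c × (104.0 − 29.2) = 28857.84 c
Set equal: c = 3825 / 28857.84 = 0.133 J/(g·°C)

c = 0.133 J/(g·°C)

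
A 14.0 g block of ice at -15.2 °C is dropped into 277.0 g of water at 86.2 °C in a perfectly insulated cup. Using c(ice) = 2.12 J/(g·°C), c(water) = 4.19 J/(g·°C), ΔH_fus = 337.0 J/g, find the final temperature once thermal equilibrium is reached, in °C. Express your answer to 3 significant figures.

T_f = 77.8 °C

Heat to bring ice to 0 °C and melt it: q₁ = 14.0×2.12×15.2 + 14.0×337.0 = 5169.1 J
Heat the water can supply cooling to 0 °C: 277.0×4.19×86.2 = 100046 J > q₁, so all ice melts.
Energy balance: 277.0×4.19×(86.2 − T) = 5169.1 + 14.0×4.19×(T − 0)
1160.63(86.2 − T) = 5169.1 + 58.66 T
100046 − 5169.1 = 1219.29 T
T = 94876.9 / 1219.29 = 77.81 °C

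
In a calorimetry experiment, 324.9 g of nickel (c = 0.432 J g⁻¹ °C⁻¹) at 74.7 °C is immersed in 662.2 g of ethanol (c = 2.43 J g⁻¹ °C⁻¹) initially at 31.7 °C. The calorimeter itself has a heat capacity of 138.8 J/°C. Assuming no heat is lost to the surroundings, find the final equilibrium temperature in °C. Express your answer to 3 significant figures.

Heat lost by nickel = heat gained by ethanol + calorimeter.
(324.9)(0.432)(74.7 − T) = [(662.2)(2.43) + 138.8](T − 31.7)
140.3568 (74.7 − T) = 1747.946 (T − 31.7)
10485 − 140.3568 T = 1747.946 T − 55410
65895 = 1888.3028 T
T = 34.90 °C

T_f = 34.9 °C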